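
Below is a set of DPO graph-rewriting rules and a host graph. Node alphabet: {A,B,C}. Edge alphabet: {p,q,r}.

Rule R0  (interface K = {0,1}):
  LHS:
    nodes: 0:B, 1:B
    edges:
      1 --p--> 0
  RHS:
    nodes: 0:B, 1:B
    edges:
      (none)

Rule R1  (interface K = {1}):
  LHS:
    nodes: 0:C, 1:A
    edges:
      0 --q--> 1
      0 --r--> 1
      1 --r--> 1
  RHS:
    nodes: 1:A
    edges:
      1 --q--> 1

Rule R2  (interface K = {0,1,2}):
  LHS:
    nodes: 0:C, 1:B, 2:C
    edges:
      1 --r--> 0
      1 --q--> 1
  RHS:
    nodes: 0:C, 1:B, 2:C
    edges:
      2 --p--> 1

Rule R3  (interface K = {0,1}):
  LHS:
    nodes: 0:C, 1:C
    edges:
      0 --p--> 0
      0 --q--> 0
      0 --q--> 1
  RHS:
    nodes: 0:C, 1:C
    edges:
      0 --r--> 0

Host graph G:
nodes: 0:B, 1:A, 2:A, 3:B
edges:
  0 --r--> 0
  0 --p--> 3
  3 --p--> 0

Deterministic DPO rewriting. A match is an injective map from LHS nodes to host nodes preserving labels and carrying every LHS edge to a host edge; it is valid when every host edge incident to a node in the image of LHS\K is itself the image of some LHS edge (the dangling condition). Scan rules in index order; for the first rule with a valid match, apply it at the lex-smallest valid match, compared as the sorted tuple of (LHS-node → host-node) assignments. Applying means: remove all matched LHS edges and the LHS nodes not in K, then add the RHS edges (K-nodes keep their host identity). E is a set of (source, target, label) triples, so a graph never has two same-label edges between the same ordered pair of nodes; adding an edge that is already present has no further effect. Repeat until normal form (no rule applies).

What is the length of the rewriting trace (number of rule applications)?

initial: |V|=4 |E|=3  E = 0-r->0 0-p->3 3-p->0
step 1: apply R0 at {0↦0, 1↦3}  → |V|=4 |E|=2  E = 0-r->0 0-p->3
step 2: apply R0 at {0↦3, 1↦0}  → |V|=4 |E|=1  E = 0-r->0
final graph: no rule applies after step 2

Answer: 2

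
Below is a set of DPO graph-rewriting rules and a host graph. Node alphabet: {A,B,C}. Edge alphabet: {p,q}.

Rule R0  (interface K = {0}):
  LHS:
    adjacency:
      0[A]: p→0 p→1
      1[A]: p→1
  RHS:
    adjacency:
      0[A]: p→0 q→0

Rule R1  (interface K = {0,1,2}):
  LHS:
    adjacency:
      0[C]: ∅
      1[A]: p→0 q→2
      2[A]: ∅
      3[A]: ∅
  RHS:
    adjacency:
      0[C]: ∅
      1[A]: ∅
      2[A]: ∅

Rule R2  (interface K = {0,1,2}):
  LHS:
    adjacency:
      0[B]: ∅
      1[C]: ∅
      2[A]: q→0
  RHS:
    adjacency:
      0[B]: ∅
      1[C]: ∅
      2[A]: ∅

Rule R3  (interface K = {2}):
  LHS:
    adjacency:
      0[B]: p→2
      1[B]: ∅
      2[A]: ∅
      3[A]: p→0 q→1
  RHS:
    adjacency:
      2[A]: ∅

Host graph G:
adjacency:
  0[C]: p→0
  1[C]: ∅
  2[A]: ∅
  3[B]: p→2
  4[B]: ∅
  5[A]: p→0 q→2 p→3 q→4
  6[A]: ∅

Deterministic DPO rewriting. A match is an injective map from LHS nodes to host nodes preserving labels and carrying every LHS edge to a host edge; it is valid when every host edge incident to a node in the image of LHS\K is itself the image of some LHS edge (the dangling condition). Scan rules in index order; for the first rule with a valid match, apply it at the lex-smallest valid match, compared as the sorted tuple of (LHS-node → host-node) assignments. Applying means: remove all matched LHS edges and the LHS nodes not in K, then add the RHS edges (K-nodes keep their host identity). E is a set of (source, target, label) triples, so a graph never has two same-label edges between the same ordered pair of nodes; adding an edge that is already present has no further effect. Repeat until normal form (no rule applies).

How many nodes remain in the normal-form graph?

start.  V:7 E:6  edges: 0-p->0 3-p->2 5-p->0 5-q->2 5-p->3 5-q->4
1. fire R1 via {0↦0, 1↦5, 2↦2, 3↦6}  →  V:6 E:4  edges: 0-p->0 3-p->2 5-p->3 5-q->4
2. fire R2 via {0↦4, 1↦0, 2↦5}  →  V:6 E:3  edges: 0-p->0 3-p->2 5-p->3
halt: no rule applies after step 2
NF nodes: {0:C, 1:C, 2:A, 3:B, 4:B, 5:A}

Answer: 6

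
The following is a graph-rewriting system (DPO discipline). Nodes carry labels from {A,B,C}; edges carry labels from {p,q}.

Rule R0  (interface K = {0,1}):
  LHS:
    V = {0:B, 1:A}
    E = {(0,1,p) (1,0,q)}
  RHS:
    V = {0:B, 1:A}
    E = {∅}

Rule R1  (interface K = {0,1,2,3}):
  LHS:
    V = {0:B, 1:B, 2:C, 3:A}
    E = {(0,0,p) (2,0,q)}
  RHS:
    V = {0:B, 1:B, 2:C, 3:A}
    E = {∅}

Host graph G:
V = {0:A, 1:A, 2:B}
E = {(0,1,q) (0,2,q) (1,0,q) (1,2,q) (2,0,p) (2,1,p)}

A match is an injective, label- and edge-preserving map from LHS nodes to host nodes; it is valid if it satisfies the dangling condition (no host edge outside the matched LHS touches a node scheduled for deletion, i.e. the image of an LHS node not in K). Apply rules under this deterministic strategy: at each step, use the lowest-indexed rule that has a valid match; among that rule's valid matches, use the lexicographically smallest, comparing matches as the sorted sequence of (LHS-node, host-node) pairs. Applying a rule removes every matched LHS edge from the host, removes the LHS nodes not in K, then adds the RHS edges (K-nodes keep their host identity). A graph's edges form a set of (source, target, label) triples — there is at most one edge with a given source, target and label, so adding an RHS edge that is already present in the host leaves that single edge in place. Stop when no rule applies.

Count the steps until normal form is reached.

Answer: 2

Rewrite trace:
initial: |V|=3 |E|=6  E = 0-q->1 0-q->2 1-q->0 1-q->2 2-p->0 2-p->1
step 1: apply R0 at {0↦2, 1↦0}  → |V|=3 |E|=4  E = 0-q->1 1-q->0 1-q->2 2-p->1
step 2: apply R0 at {0↦2, 1↦1}  → |V|=3 |E|=2  E = 0-q->1 1-q->0
normal form: no rule applies after step 2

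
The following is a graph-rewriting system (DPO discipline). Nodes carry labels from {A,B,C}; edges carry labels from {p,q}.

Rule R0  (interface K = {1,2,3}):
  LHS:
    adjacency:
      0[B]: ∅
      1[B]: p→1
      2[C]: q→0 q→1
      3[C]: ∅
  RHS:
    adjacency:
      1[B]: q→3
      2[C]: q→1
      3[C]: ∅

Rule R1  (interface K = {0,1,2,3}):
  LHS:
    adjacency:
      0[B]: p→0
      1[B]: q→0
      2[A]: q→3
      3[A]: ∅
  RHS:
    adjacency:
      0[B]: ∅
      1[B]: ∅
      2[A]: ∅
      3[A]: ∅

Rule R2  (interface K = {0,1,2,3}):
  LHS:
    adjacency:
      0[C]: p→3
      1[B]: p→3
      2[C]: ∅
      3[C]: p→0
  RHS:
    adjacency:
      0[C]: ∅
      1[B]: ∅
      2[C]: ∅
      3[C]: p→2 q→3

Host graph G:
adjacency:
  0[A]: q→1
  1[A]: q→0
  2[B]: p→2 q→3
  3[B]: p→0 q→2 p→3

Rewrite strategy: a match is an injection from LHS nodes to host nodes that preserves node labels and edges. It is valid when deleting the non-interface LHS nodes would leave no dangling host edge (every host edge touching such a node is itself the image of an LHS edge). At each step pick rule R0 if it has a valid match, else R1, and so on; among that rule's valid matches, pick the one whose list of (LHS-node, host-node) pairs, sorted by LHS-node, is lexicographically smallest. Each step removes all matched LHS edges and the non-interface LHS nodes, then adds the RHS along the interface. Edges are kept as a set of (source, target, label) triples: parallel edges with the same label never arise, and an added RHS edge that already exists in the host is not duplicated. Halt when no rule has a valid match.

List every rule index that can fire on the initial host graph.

Answer: [R1]

Rewrite trace:
R0: no valid match — LHS pattern not found
R1: 4 valid matches — {0↦2, 1↦3, 2↦0, 3↦1}, {0↦2, 1↦3, 2↦1, 3↦0}, {0↦3, 1↦2, 2↦0, 3↦1} (+1 more)
R2: no valid match — LHS pattern not found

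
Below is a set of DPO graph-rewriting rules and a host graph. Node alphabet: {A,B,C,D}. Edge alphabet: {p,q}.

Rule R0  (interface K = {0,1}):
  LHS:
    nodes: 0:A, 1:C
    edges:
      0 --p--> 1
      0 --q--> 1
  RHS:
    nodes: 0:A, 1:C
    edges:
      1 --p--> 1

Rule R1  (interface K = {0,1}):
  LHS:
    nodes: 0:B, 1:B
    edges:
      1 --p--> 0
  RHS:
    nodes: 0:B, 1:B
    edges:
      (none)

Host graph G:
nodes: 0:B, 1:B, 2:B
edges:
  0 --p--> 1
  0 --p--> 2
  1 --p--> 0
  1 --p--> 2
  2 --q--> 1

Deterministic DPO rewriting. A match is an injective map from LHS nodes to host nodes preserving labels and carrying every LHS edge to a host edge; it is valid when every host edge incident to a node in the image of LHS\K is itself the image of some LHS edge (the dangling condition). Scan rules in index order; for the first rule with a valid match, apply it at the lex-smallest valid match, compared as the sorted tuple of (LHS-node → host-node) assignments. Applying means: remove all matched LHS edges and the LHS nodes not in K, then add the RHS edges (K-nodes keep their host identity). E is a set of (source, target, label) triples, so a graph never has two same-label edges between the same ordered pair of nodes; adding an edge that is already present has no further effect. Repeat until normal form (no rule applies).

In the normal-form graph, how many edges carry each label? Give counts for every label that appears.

Answer: q:1

Derivation:
initial: |V|=3 |E|=5  E = 0-p->1 0-p->2 1-p->0 1-p->2 2-q->1
step 1: apply R1 at {0↦0, 1↦1}  → |V|=3 |E|=4  E = 0-p->1 0-p->2 1-p->2 2-q->1
step 2: apply R1 at {0↦1, 1↦0}  → |V|=3 |E|=3  E = 0-p->2 1-p->2 2-q->1
step 3: apply R1 at {0↦2, 1↦0}  → |V|=3 |E|=2  E = 1-p->2 2-q->1
step 4: apply R1 at {0↦2, 1↦1}  → |V|=3 |E|=1  E = 2-q->1
final graph: no rule applies after step 4
NF edges: [(2, 1, 'q')]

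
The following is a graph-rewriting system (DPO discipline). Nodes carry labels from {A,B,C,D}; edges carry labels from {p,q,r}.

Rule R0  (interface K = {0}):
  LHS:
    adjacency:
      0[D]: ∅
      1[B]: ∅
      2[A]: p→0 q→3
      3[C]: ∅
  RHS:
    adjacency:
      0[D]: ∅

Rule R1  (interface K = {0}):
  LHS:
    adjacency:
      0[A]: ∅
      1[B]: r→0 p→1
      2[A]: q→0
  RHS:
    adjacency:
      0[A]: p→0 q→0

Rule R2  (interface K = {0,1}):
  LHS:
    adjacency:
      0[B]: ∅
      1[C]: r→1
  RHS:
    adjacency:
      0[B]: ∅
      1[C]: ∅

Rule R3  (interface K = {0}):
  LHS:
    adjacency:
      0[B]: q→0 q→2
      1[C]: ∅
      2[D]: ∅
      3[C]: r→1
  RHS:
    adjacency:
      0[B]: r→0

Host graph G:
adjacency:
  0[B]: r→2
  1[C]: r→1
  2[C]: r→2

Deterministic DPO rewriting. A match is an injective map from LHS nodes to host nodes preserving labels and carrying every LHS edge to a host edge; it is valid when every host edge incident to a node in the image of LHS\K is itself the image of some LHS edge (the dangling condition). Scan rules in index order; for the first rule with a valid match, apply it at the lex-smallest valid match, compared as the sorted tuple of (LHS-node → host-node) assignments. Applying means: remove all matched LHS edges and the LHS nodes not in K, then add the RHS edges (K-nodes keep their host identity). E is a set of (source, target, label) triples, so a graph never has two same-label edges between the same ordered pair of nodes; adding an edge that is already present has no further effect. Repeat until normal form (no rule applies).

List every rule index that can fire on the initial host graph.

R0: no valid match — LHS pattern not found
R1: no valid match — LHS pattern not found
R2: 2 valid matches — {0↦0, 1↦1}, {0↦0, 1↦2}
R3: no valid match — LHS pattern not found

Answer: [R2]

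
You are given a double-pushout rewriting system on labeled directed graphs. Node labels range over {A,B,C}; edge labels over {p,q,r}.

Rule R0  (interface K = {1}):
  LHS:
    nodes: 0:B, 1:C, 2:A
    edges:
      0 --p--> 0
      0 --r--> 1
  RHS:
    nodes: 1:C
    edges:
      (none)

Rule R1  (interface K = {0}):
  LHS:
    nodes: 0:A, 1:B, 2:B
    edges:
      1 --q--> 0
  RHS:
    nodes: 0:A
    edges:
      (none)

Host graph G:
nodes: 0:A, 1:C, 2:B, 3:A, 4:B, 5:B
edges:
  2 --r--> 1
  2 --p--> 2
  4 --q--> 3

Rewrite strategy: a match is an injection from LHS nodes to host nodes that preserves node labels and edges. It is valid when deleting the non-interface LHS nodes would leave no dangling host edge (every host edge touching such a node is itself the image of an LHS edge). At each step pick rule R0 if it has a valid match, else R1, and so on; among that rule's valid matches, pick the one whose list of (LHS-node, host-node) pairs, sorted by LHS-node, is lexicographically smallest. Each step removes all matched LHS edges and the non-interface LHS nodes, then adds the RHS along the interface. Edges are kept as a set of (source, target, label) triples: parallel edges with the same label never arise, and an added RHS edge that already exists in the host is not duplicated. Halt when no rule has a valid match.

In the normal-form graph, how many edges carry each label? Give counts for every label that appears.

Answer: (no edges)

Derivation:
initial: |V|=6 |E|=3  E = 2-r->1 2-p->2 4-q->3
step 1: apply R0 at {0↦2, 1↦1, 2↦0}  → |V|=4 |E|=1  E = 4-q->3
step 2: apply R1 at {0↦3, 1↦4, 2↦5}  → |V|=2 |E|=0  E = ∅
final graph: no rule applies after step 2
NF edges: []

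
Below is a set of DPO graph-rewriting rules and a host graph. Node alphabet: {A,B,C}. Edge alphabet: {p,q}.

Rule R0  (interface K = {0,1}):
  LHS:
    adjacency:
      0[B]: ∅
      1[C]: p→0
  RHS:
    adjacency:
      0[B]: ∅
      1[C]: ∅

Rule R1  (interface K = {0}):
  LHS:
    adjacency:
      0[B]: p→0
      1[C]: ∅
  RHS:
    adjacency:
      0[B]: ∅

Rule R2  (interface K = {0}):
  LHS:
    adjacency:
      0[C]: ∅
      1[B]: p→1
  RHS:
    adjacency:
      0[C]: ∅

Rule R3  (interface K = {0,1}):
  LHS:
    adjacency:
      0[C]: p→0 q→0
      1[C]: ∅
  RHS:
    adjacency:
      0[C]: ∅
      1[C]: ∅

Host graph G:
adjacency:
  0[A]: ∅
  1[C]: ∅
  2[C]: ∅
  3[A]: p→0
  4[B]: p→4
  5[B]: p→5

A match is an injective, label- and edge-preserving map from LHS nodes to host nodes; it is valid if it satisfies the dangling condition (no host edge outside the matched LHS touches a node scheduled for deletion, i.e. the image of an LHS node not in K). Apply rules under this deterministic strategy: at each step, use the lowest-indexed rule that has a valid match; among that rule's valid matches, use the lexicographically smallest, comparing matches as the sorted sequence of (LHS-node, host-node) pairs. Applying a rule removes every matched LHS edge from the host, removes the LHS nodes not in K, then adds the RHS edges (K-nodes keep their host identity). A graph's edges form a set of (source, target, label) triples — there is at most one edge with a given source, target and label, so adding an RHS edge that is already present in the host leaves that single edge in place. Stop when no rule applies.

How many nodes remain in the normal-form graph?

Answer: 4

Rewrite trace:
start.  V:6 E:3  edges: 3-p->0 4-p->4 5-p->5
1. fire R1 via {0↦4, 1↦1}  →  V:5 E:2  edges: 3-p->0 5-p->5
2. fire R1 via {0↦5, 1↦2}  →  V:4 E:1  edges: 3-p->0
final graph: no rule applies after step 2
NF nodes: {0:A, 3:A, 4:B, 5:B}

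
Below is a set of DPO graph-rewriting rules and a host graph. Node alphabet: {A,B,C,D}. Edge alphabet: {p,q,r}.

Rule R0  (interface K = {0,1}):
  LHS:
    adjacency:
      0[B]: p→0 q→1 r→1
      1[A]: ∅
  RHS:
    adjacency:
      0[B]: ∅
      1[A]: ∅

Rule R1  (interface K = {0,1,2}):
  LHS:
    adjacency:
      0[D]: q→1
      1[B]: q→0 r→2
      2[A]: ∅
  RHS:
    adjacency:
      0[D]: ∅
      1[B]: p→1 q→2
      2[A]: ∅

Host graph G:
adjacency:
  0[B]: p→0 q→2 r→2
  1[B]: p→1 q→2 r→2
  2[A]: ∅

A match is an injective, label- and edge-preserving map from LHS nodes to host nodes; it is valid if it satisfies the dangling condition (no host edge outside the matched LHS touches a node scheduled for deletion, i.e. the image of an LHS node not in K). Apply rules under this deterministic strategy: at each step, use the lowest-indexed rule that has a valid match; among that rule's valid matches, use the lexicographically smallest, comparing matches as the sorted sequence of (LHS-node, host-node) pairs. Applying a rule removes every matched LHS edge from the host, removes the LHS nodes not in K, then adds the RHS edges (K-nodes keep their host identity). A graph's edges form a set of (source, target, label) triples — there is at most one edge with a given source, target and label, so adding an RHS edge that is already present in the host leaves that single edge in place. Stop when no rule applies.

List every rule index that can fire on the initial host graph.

R0: 2 valid matches — {0↦0, 1↦2}, {0↦1, 1↦2}
R1: no valid match — LHS pattern not found

Answer: [R0]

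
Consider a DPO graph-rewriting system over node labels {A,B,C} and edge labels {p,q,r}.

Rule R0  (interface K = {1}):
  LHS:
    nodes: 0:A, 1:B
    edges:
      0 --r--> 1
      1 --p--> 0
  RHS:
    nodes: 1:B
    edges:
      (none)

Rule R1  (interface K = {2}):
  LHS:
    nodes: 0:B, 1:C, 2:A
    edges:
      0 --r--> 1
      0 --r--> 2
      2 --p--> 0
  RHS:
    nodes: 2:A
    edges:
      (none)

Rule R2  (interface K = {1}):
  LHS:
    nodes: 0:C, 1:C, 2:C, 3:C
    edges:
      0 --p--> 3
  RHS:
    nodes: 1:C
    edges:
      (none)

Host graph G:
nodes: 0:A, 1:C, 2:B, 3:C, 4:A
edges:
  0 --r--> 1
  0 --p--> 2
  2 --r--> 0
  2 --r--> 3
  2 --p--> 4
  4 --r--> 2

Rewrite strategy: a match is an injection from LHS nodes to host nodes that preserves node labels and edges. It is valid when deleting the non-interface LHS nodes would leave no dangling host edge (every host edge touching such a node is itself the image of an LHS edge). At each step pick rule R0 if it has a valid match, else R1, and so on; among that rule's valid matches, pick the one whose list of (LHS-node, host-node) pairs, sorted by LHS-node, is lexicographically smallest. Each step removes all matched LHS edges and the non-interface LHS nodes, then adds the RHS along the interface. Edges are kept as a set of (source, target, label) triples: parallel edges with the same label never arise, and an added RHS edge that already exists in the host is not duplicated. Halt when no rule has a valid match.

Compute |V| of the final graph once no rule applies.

Answer: 2

Derivation:
initial: |V|=5 |E|=6  E = 0-r->1 0-p->2 2-r->0 2-r->3 2-p->4 4-r->2
step 1: apply R0 at {0↦4, 1↦2}  → |V|=4 |E|=4  E = 0-r->1 0-p->2 2-r->0 2-r->3
step 2: apply R1 at {0↦2, 1↦3, 2↦0}  → |V|=2 |E|=1  E = 0-r->1
halt: no rule applies after step 2
NF nodes: {0:A, 1:C}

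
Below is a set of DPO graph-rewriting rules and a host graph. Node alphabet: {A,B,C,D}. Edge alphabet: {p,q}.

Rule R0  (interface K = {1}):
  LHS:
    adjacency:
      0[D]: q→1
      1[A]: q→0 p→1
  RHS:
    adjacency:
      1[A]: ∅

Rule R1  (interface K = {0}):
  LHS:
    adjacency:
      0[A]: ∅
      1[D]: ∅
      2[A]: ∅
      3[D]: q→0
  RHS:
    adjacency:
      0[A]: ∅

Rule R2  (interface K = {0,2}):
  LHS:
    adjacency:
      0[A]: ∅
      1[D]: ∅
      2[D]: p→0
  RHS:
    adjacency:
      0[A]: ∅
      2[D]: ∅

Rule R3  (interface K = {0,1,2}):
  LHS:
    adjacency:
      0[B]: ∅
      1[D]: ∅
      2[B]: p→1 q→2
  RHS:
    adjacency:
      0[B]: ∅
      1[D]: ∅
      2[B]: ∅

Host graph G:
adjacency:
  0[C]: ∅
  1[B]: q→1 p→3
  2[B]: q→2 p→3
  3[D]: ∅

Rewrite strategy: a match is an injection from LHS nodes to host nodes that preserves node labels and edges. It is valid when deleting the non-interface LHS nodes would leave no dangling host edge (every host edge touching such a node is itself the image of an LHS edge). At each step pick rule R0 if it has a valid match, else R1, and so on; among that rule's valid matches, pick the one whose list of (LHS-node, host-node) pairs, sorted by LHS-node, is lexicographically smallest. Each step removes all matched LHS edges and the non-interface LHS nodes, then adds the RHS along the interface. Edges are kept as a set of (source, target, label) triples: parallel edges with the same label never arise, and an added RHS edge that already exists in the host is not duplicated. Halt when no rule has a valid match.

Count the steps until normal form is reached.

start.  V:4 E:4  edges: 1-q->1 1-p->3 2-q->2 2-p->3
1. fire R3 via {0↦1, 1↦3, 2↦2}  →  V:4 E:2  edges: 1-q->1 1-p->3
2. fire R3 via {0↦2, 1↦3, 2↦1}  →  V:4 E:0  edges: ∅
final graph: no rule applies after step 2

Answer: 2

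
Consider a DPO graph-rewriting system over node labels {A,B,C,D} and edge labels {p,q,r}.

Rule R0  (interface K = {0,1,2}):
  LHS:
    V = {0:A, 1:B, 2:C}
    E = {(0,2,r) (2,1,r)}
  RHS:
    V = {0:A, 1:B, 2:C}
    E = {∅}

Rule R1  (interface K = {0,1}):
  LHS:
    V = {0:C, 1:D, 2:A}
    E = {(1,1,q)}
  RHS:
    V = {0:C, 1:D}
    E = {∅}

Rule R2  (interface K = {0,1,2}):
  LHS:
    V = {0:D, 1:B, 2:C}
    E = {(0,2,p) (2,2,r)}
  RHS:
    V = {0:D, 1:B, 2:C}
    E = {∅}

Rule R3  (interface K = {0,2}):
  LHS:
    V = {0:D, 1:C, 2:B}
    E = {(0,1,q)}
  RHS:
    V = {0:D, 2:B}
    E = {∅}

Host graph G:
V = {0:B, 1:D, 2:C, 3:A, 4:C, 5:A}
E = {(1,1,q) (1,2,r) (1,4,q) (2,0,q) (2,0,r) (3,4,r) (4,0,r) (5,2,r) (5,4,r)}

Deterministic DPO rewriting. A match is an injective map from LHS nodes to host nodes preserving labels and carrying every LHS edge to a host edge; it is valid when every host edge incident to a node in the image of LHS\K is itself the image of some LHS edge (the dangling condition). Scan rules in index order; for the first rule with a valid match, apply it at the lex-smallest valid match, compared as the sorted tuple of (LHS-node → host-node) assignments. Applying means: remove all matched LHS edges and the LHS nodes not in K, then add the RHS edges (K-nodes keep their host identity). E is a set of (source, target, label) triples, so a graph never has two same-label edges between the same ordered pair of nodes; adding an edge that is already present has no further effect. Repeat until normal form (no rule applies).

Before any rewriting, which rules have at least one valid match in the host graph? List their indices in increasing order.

R0: 3 valid matches — {0↦3, 1↦0, 2↦4}, {0↦5, 1↦0, 2↦2}, {0↦5, 1↦0, 2↦4}
R1: no valid match — 4 raw matches, all fail dangling condition
R2: no valid match — LHS pattern not found
R3: no valid match — 1 raw match, all fail dangling condition

Answer: [R0]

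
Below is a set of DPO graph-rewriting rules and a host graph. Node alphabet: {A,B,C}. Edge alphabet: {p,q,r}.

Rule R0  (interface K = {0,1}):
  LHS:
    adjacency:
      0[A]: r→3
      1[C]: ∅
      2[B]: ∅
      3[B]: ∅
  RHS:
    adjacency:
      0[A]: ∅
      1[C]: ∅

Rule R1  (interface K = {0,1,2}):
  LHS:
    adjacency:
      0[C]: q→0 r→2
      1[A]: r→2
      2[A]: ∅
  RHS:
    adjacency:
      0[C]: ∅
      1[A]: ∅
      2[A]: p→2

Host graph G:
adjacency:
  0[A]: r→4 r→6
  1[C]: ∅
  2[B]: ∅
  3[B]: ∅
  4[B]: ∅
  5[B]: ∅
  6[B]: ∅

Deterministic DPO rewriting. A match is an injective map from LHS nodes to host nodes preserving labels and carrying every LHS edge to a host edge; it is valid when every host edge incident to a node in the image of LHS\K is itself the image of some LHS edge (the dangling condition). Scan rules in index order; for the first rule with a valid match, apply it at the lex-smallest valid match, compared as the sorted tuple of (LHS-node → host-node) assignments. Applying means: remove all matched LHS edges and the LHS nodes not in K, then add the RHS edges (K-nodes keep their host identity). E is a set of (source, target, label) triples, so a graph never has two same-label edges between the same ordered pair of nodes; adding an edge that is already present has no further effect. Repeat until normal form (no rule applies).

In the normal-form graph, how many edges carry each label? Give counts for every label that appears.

Answer: (no edges)

Steps:
start.  V:7 E:2  edges: 0-r->4 0-r->6
1. fire R0 via {0↦0, 1↦1, 2↦2, 3↦4}  →  V:5 E:1  edges: 0-r->6
2. fire R0 via {0↦0, 1↦1, 2↦3, 3↦6}  →  V:3 E:0  edges: ∅
normal form: no rule applies after step 2
NF edges: []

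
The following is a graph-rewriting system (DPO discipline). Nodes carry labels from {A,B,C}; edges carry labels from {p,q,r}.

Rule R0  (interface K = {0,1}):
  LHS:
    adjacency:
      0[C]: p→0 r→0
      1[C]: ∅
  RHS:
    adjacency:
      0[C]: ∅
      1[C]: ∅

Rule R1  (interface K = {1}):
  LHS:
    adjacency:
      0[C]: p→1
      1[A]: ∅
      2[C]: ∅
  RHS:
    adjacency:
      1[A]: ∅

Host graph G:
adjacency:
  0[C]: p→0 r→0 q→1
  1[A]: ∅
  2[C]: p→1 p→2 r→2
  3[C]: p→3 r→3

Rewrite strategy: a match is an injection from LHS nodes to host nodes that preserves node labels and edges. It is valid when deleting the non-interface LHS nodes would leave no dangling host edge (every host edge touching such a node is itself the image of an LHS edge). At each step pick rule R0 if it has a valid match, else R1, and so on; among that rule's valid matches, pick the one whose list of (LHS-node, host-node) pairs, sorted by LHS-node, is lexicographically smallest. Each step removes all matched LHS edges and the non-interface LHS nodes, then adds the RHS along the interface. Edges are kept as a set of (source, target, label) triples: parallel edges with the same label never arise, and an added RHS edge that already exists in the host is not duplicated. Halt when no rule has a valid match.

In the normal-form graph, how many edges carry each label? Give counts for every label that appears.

start.  V:4 E:8  edges: 0-p->0 0-r->0 0-q->1 2-p->1 2-p->2 2-r->2 3-p->3 3-r->3
1. fire R0 via {0↦0, 1↦2}  →  V:4 E:6  edges: 0-q->1 2-p->1 2-p->2 2-r->2 3-p->3 3-r->3
2. fire R0 via {0↦2, 1↦0}  →  V:4 E:4  edges: 0-q->1 2-p->1 3-p->3 3-r->3
3. fire R0 via {0↦3, 1↦0}  →  V:4 E:2  edges: 0-q->1 2-p->1
4. fire R1 via {0↦2, 1↦1, 2↦3}  →  V:2 E:1  edges: 0-q->1
normal form: no rule applies after step 4
NF edges: [(0, 1, 'q')]

Answer: q:1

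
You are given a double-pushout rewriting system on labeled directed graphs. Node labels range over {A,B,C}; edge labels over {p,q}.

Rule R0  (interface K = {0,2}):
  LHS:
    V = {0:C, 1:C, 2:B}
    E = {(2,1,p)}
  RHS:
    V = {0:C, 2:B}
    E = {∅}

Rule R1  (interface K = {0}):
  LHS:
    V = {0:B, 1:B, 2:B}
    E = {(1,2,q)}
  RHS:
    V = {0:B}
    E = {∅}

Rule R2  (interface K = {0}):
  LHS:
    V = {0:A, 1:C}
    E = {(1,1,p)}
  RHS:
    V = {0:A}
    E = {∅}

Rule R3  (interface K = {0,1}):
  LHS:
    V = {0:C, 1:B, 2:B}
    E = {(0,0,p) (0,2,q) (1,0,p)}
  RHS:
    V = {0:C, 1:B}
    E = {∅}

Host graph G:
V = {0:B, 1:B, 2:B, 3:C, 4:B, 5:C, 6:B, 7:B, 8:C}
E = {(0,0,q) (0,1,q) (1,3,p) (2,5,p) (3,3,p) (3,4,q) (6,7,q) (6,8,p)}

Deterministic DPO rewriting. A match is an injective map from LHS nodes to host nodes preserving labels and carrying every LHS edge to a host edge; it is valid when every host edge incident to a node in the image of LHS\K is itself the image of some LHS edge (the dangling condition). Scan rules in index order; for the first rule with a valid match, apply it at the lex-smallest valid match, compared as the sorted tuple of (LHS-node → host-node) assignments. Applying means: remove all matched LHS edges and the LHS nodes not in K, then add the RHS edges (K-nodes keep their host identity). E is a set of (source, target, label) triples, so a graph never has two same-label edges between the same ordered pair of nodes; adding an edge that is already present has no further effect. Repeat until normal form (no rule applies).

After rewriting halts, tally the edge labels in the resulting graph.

start.  V:9 E:8  edges: 0-q->0 0-q->1 1-p->3 2-p->5 3-p->3 3-q->4 6-q->7 6-p->8
1. fire R0 via {0↦3, 1↦5, 2↦2}  →  V:8 E:7  edges: 0-q->0 0-q->1 1-p->3 3-p->3 3-q->4 6-q->7 6-p->8
2. fire R0 via {0↦3, 1↦8, 2↦6}  →  V:7 E:6  edges: 0-q->0 0-q->1 1-p->3 3-p->3 3-q->4 6-q->7
3. fire R1 via {0↦0, 1↦6, 2↦7}  →  V:5 E:5  edges: 0-q->0 0-q->1 1-p->3 3-p->3 3-q->4
4. fire R3 via {0↦3, 1↦1, 2↦4}  →  V:4 E:2  edges: 0-q->0 0-q->1
halt: no rule applies after step 4
NF edges: [(0, 0, 'q'), (0, 1, 'q')]

Answer: q:2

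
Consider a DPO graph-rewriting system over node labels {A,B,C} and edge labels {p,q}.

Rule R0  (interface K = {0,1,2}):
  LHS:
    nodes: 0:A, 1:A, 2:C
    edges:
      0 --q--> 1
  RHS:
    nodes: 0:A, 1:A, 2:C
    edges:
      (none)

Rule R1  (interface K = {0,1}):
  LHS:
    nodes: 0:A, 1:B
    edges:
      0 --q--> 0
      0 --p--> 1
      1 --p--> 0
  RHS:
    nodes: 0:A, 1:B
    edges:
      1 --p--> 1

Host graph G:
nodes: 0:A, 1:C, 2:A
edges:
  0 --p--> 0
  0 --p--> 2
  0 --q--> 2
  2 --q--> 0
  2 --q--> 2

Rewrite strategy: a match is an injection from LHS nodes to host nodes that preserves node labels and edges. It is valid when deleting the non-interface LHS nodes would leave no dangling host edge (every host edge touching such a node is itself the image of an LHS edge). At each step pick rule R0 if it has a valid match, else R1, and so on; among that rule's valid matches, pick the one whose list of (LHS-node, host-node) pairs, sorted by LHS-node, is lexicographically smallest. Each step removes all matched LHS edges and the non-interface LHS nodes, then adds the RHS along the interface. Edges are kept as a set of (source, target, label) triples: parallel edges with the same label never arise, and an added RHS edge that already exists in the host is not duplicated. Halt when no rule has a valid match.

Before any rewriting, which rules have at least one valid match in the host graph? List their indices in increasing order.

Answer: [R0]

Rewrite trace:
R0: 2 valid matches — {0↦0, 1↦2, 2↦1}, {0↦2, 1↦0, 2↦1}
R1: no valid match — LHS pattern not found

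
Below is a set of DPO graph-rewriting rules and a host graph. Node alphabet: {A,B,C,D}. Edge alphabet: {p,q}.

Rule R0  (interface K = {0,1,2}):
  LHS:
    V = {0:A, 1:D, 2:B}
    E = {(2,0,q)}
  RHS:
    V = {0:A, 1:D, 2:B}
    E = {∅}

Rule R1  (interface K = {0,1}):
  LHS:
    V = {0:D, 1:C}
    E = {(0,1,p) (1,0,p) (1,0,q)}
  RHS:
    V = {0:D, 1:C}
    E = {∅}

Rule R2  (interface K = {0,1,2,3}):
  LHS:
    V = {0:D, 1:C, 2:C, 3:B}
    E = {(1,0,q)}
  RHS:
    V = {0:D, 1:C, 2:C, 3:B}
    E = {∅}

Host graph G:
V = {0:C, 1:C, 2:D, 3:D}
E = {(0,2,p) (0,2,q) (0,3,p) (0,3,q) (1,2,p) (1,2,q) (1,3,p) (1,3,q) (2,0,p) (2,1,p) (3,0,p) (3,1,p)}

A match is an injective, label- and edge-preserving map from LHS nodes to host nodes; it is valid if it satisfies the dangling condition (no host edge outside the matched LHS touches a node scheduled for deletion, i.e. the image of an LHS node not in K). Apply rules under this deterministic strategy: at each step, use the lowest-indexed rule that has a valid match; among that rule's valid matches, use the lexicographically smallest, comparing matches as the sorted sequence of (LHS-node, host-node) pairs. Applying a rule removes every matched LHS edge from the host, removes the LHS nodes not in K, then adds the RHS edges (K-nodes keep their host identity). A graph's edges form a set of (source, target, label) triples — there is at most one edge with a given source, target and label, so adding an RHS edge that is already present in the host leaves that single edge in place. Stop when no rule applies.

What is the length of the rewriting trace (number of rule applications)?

start.  V:4 E:12  edges: 0-p->2 0-q->2 0-p->3 0-q->3 1-p->2 1-q->2 1-p->3 1-q->3 2-p->0 2-p->1 3-p->0 3-p->1
1. fire R1 via {0↦2, 1↦0}  →  V:4 E:9  edges: 0-p->3 0-q->3 1-p->2 1-q->2 1-p->3 1-q->3 2-p->1 3-p->0 3-p->1
2. fire R1 via {0↦2, 1↦1}  →  V:4 E:6  edges: 0-p->3 0-q->3 1-p->3 1-q->3 3-p->0 3-p->1
3. fire R1 via {0↦3, 1↦0}  →  V:4 E:3  edges: 1-p->3 1-q->3 3-p->1
4. fire R1 via {0↦3, 1↦1}  →  V:4 E:0  edges: ∅
normal form: no rule applies after step 4

Answer: 4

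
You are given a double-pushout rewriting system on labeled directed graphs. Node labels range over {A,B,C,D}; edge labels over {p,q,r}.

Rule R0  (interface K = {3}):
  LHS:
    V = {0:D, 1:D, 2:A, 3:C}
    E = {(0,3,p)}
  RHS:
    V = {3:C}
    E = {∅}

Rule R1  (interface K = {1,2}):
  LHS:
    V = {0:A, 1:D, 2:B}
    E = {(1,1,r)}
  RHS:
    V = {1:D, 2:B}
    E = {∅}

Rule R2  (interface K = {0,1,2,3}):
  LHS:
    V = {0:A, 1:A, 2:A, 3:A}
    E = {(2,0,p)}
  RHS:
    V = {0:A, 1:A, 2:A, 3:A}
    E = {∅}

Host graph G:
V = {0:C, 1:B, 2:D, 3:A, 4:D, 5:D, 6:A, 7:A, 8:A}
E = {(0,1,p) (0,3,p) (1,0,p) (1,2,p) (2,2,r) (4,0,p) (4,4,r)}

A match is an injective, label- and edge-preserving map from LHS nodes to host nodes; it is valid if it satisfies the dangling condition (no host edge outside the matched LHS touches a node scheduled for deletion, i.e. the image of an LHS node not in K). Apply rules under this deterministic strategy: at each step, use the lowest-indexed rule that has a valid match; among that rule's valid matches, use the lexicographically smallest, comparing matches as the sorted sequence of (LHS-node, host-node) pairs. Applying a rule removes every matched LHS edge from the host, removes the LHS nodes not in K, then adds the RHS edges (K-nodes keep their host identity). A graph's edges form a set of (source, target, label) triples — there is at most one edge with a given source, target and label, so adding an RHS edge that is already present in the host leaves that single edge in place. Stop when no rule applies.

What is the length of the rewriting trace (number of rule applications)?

start.  V:9 E:7  edges: 0-p->1 0-p->3 1-p->0 1-p->2 2-r->2 4-p->0 4-r->4
1. fire R1 via {0↦6, 1↦2, 2↦1}  →  V:8 E:6  edges: 0-p->1 0-p->3 1-p->0 1-p->2 4-p->0 4-r->4
2. fire R1 via {0↦7, 1↦4, 2↦1}  →  V:7 E:5  edges: 0-p->1 0-p->3 1-p->0 1-p->2 4-p->0
3. fire R0 via {0↦4, 1↦5, 2↦8, 3↦0}  →  V:4 E:4  edges: 0-p->1 0-p->3 1-p->0 1-p->2
normal form: no rule applies after step 3

Answer: 3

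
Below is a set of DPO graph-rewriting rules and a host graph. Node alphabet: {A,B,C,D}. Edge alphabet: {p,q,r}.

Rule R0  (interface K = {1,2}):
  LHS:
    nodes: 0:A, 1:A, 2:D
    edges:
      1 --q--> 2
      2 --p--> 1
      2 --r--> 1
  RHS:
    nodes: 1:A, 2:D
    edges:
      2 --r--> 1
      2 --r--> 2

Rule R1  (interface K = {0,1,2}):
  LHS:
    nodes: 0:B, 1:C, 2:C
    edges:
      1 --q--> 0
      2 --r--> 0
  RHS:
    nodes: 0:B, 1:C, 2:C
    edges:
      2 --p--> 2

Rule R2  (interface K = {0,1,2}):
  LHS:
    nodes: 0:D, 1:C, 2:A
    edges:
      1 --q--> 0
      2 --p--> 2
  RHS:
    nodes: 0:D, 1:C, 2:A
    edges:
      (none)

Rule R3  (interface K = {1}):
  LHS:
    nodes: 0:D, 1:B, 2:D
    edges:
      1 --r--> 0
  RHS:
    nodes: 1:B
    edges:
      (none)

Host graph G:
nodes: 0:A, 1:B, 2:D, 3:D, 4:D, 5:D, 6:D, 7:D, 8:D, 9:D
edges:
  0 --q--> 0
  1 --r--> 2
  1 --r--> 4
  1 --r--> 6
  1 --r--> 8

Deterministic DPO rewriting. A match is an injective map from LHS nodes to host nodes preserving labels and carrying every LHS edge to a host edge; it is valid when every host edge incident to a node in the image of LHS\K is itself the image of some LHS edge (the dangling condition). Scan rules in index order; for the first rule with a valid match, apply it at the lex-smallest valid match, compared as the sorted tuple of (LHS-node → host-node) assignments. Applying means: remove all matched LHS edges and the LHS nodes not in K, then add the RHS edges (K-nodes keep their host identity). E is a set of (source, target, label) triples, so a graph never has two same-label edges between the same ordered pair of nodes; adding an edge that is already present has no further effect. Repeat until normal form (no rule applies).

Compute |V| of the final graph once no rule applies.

[0] host  ⇒  10 nodes, 5 edges  {0-q->0 1-r->2 1-r->4 1-r->6 1-r->8}
[1] R3 @ {0↦2, 1↦1, 2↦3}  ⇒  8 nodes, 4 edges  {0-q->0 1-r->4 1-r->6 1-r->8}
[2] R3 @ {0↦4, 1↦1, 2↦5}  ⇒  6 nodes, 3 edges  {0-q->0 1-r->6 1-r->8}
[3] R3 @ {0↦6, 1↦1, 2↦7}  ⇒  4 nodes, 2 edges  {0-q->0 1-r->8}
[4] R3 @ {0↦8, 1↦1, 2↦9}  ⇒  2 nodes, 1 edges  {0-q->0}
halt: no rule applies after step 4
NF nodes: {0:A, 1:B}

Answer: 2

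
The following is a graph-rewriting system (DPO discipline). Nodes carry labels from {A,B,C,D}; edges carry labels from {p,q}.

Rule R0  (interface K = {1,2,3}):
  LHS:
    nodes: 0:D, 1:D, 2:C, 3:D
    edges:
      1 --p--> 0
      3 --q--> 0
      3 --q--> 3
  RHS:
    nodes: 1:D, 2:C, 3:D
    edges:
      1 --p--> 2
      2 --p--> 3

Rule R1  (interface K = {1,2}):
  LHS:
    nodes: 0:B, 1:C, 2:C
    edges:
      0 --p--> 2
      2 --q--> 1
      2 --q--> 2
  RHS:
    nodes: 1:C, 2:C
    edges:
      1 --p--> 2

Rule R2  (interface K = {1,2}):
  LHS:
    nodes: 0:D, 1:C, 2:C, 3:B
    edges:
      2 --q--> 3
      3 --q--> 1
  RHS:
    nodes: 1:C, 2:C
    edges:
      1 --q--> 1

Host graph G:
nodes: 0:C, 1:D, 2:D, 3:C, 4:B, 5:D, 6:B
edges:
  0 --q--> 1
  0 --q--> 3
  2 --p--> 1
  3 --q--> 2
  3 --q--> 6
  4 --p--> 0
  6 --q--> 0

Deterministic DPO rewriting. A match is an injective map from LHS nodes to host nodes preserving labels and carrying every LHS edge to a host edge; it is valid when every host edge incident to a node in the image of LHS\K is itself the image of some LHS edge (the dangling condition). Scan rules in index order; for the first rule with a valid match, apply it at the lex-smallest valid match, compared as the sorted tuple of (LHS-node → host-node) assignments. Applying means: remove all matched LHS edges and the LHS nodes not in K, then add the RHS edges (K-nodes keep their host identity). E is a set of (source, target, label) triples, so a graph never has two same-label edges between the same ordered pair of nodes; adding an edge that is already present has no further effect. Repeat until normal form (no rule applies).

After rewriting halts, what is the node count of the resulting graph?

Answer: 4

Steps:
[0] host  ⇒  7 nodes, 7 edges  {0-q->1 0-q->3 2-p->1 3-q->2 3-q->6 4-p->0 6-q->0}
[1] R2 @ {0↦5, 1↦0, 2↦3, 3↦6}  ⇒  5 nodes, 6 edges  {0-q->0 0-q->1 0-q->3 2-p->1 3-q->2 4-p->0}
[2] R1 @ {0↦4, 1↦3, 2↦0}  ⇒  4 nodes, 4 edges  {0-q->1 2-p->1 3-p->0 3-q->2}
normal form: no rule applies after step 2
NF nodes: {0:C, 1:D, 2:D, 3:C}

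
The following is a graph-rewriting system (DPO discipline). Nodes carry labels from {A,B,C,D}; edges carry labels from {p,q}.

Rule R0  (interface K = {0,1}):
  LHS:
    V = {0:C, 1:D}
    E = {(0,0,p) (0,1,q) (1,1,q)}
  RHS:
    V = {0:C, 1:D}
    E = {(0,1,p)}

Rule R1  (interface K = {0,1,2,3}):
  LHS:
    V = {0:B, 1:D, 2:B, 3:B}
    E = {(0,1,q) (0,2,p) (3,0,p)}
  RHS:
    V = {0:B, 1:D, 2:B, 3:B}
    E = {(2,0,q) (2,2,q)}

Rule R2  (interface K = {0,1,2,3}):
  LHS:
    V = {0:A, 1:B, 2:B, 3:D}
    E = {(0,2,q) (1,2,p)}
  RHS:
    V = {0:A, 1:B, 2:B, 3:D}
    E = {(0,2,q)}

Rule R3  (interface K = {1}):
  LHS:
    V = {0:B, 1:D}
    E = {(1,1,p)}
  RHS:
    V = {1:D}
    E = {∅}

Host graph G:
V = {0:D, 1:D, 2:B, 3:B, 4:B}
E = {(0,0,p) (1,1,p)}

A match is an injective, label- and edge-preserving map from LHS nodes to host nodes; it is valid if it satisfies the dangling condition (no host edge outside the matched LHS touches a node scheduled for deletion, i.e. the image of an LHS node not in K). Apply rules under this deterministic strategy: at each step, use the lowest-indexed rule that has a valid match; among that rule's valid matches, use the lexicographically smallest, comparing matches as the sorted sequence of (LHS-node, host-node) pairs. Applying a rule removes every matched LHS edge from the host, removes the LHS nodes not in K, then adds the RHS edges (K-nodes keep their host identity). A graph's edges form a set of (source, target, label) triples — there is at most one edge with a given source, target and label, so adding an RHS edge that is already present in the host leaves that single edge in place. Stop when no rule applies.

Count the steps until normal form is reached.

Answer: 2

Rewrite trace:
initial: |V|=5 |E|=2  E = 0-p->0 1-p->1
step 1: apply R3 at {0↦2, 1↦0}  → |V|=4 |E|=1  E = 1-p->1
step 2: apply R3 at {0↦3, 1↦1}  → |V|=3 |E|=0  E = ∅
final graph: no rule applies after step 2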